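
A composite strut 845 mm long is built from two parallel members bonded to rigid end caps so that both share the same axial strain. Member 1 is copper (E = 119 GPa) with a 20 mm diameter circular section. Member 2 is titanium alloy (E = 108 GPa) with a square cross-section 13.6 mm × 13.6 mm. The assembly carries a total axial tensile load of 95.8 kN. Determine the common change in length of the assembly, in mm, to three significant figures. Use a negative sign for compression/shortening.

1.41 mm

A_1 = 314.2 mm².
A_2 = 185 mm².
Equal strain + equilibrium ⇒ each member carries load in proportion to AE: A₁E₁ = 37380000 N, A₂E₂ = 19980000 N, ΣAE = 57360000 N.
δ = PL/ΣAE = 95800·845/57360000 = 1.411 mm.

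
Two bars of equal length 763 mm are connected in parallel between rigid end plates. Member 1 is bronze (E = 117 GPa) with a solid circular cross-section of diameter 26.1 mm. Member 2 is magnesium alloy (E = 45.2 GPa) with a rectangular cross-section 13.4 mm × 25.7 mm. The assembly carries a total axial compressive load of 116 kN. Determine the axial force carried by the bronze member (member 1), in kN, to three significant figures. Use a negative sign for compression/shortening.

-92.9 kN

A_1 = 535 mm².
A_2 = 344.4 mm².
Equal strain + equilibrium ⇒ each member carries load in proportion to AE: A₁E₁ = 62600000 N, A₂E₂ = 15570000 N, ΣAE = 78160000 N.
F₁ = P·A₁E₁/ΣAE = -116000·62600000/78160000 = -92900 N.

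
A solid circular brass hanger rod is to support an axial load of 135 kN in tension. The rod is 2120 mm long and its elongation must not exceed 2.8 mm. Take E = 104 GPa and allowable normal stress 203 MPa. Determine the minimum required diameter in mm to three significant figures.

35.4 mm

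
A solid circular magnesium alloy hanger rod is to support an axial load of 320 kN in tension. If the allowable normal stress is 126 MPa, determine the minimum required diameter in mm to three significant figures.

Required area A ≥ P/σ_allow = 320000/126 = 2540 mm².
For a solid circular section, d ≥ √(4A/π) = 56.86 mm.

56.9 mm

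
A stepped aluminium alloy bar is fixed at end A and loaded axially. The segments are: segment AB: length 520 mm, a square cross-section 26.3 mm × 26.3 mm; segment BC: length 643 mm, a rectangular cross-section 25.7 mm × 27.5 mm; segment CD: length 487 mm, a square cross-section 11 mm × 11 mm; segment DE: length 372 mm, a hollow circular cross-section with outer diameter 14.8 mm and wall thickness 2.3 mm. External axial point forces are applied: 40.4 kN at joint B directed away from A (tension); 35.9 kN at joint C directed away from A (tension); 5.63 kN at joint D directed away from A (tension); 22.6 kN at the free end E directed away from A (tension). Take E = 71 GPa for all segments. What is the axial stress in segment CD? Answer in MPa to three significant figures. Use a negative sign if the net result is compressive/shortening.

233 MPa

Internal axial forces (sectioning from the free end, tension +): N_DE = 22.6 kN, N_CD = 28.23 kN, N_BC = 64.13 kN, N_AB = 104.5 kN.
A_CD = 121 mm².
σ_CD = N_CD/A_CD = 28230/121 = 233.3 MPa.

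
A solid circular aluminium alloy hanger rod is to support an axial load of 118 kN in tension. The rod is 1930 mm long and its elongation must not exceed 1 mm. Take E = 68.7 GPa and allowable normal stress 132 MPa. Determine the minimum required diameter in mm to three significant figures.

65.0 mm

Required area A ≥ P/σ_allow = 118000/132 = 893.9 mm².
For a solid circular section, d ≥ √(4A/π) = 33.74 mm.
Elongation limit: A ≥ PL/(Eδ_allow) = 118000·1930/(68700·1) = 3315 mm² ⇒ d ≥ 64.97 mm.
The elongation limit governs.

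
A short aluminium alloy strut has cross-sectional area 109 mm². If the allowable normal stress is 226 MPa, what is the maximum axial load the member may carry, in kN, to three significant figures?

24.6 kN

P_max = σ_allow · A = 226 · 109 = 24630 N = 24.63 kN.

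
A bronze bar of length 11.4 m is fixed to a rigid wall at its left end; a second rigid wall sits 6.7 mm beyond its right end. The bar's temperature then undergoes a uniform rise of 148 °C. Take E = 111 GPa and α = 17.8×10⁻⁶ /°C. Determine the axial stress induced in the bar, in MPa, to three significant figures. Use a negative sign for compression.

Free thermal expansion αLΔT = 17.8e-6 · 11400 · 148 = 30.03 mm.
The walls engage after the gap closes; constrained expansion = 30.03 − 6.7 = 23.33 mm.
The walls impose strain ε = −(23.33)/11400 = -2.0467e-03; σ = Eε = 111000 · -2.0467e-03 = -227.2 MPa.

-227 MPa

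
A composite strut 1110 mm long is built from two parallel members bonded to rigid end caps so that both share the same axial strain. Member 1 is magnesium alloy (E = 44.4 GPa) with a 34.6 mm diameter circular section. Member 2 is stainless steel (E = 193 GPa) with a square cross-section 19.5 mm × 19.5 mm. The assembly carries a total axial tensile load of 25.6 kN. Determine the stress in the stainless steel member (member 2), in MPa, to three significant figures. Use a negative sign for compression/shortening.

A_1 = 940.2 mm².
A_2 = 380.2 mm².
Equal strain + equilibrium ⇒ each member carries load in proportion to AE: A₁E₁ = 41750000 N, A₂E₂ = 73390000 N, ΣAE = 115100000 N.
σ₂ = P·E₂/ΣAE = 25600·193000/115100000 = 42.91 MPa.

42.9 MPa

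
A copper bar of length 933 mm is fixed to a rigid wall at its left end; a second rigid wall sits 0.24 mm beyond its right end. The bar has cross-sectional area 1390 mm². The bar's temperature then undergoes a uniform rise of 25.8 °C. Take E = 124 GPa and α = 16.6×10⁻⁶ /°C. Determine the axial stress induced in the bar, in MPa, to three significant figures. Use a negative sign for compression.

Free thermal expansion αLΔT = 16.6e-6 · 933 · 25.8 = 0.3996 mm.
The walls engage after the gap closes; constrained expansion = 0.3996 − 0.24 = 0.1596 mm.
The walls impose strain ε = −(0.1596)/933 = -1.7105e-04; σ = Eε = 124000 · -1.7105e-04 = -21.21 MPa.

-21.2 MPa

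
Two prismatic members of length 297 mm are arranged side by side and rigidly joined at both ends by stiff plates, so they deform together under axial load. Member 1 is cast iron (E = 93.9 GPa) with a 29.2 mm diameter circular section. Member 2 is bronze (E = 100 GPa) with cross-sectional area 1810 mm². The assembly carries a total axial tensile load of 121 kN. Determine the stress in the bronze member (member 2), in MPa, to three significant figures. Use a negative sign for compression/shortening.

A_1 = 669.7 mm².
Equal strain + equilibrium ⇒ each member carries load in proportion to AE: A₁E₁ = 62880000 N, A₂E₂ = 181000000 N, ΣAE = 243900000 N.
σ₂ = P·E₂/ΣAE = 121000·100000/243900000 = 49.61 MPa.

49.6 MPa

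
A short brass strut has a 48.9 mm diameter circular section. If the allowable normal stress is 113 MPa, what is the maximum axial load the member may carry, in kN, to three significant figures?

A = 1878 mm².
P_max = σ_allow · A = 113 · 1878 = 212200 N = 212.2 kN.

212 kN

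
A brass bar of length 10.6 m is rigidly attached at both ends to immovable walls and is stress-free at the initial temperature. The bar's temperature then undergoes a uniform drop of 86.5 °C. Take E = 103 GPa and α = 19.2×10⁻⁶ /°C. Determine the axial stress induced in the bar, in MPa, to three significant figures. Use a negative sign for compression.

171 MPa

Free thermal expansion αLΔT = 19.2e-6 · 10600 · -86.5 = -17.6 mm.
The walls impose strain ε = −(-17.6)/10600 = 1.6608e-03; σ = Eε = 103000 · 1.6608e-03 = 171.1 MPa.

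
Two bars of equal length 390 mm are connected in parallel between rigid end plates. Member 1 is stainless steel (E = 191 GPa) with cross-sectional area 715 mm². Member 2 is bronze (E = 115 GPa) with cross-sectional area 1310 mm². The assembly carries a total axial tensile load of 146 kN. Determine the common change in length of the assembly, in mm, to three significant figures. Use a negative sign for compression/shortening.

0.198 mm

Equal strain + equilibrium ⇒ each member carries load in proportion to AE: A₁E₁ = 136600000 N, A₂E₂ = 150600000 N, ΣAE = 287200000 N.
δ = PL/ΣAE = 146000·390/287200000 = 0.1982 mm.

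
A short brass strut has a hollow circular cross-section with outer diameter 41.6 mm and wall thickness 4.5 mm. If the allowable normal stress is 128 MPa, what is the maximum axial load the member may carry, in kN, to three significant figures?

A = 524.5 mm².
P_max = σ_allow · A = 128 · 524.5 = 67130 N = 67.13 kN.

67.1 kN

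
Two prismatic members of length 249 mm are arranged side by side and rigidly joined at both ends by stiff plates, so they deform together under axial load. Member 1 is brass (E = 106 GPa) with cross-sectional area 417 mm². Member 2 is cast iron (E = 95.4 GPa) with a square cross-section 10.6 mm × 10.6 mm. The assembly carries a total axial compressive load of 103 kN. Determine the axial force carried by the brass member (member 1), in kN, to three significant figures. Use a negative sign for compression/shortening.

A_2 = 112.4 mm².
Equal strain + equilibrium ⇒ each member carries load in proportion to AE: A₁E₁ = 44200000 N, A₂E₂ = 10720000 N, ΣAE = 54920000 N.
F₁ = P·A₁E₁/ΣAE = -103000·44200000/54920000 = -82900 N.

-82.9 kN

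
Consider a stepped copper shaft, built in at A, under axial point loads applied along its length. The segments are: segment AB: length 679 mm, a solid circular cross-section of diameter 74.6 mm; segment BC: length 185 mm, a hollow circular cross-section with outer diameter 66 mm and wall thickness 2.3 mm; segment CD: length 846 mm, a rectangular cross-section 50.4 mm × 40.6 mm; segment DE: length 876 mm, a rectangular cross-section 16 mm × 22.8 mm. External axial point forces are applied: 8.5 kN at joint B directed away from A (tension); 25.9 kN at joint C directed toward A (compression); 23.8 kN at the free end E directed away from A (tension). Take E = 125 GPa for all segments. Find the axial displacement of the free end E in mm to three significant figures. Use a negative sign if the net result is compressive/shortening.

0.537 mm

Internal axial forces (sectioning from the free end, tension +): N_DE = 23.8 kN, N_CD = 23.8 kN, N_BC = -2.1 kN, N_AB = 6.4 kN.
A_AB = 4371 mm².
A_BC = 460.3 mm².
A_CD = 2046 mm².
A_DE = 364.8 mm².
δ_AB = 6400·679/(4371·125000) = 0.007954 mm
δ_BC = -2100·185/(460.3·125000) = -0.006752 mm
δ_CD = 23800·846/(2046·125000) = 0.07872 mm
δ_DE = 23800·876/(364.8·125000) = 0.4572 mm
δ = Σδ_i = 0.5371 mm.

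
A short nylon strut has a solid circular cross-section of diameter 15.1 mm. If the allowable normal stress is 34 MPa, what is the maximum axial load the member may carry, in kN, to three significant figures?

A = 179.1 mm².
P_max = σ_allow · A = 34 · 179.1 = 6089 N = 6.089 kN.

6.09 kN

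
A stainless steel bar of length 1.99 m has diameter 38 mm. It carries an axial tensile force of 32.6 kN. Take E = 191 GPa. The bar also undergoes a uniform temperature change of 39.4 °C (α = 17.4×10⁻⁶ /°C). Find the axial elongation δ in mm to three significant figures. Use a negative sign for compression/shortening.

1.66 mm

A = 1134 mm².
δ_mech = NL/(AE) = 32600·1990/(1134·191000) = 0.2995 mm.
δ_thermal = αLΔT = 17.4e-6·1990·39.4 = 1.364 mm.
δ = δ_mech + δ_thermal = 1.664 mm.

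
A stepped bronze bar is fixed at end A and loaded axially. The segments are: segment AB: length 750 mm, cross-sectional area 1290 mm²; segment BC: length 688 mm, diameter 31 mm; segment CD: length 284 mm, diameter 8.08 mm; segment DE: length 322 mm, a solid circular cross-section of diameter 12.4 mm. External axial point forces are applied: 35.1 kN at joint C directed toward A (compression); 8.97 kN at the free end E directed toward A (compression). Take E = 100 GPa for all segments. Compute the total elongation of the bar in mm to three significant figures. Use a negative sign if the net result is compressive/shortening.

Internal axial forces (sectioning from the free end, tension +): N_DE = -8.97 kN, N_CD = -8.97 kN, N_BC = -44.07 kN, N_AB = -44.07 kN.
A_BC = 754.8 mm².
A_CD = 51.28 mm².
A_DE = 120.8 mm².
δ_AB = -44070·750/(1290·100000) = -0.2562 mm
δ_BC = -44070·688/(754.8·100000) = -0.4017 mm
δ_CD = -8970·284/(51.28·100000) = -0.4968 mm
δ_DE = -8970·322/(120.8·100000) = -0.2392 mm
δ = Σδ_i = -1.394 mm.

-1.39 mm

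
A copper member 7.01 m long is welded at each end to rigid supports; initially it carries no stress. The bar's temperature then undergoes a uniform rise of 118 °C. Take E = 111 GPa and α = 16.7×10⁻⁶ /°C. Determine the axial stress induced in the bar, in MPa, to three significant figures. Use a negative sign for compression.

-219 MPa

Free thermal expansion αLΔT = 16.7e-6 · 7010 · 118 = 13.81 mm.
The walls impose strain ε = −(13.81)/7010 = -1.9706e-03; σ = Eε = 111000 · -1.9706e-03 = -218.7 MPa.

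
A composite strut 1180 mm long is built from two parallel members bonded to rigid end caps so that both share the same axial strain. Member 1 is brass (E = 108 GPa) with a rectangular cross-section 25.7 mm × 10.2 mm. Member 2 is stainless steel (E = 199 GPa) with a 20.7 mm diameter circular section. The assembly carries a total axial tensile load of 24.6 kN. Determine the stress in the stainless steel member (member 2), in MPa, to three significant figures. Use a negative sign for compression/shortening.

51.4 MPa

A_1 = 262.1 mm².
A_2 = 336.5 mm².
Equal strain + equilibrium ⇒ each member carries load in proportion to AE: A₁E₁ = 28310000 N, A₂E₂ = 66970000 N, ΣAE = 95280000 N.
σ₂ = P·E₂/ΣAE = 24600·199000/95280000 = 51.38 MPa.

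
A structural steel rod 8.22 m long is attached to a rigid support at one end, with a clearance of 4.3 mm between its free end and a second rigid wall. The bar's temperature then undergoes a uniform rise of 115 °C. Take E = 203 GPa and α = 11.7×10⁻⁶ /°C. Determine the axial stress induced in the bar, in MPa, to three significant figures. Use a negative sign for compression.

Free thermal expansion αLΔT = 11.7e-6 · 8220 · 115 = 11.06 mm.
The walls engage after the gap closes; constrained expansion = 11.06 − 4.3 = 6.76 mm.
The walls impose strain ε = −(6.76)/8220 = -8.2239e-04; σ = Eε = 203000 · -8.2239e-04 = -166.9 MPa.

-167 MPa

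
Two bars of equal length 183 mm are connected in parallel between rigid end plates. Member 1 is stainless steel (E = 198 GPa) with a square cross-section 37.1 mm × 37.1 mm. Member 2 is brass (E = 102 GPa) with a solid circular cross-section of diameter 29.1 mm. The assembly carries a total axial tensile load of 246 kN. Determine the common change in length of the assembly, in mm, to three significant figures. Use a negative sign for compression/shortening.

0.132 mm

A_1 = 1376 mm².
A_2 = 665.1 mm².
Equal strain + equilibrium ⇒ each member carries load in proportion to AE: A₁E₁ = 272500000 N, A₂E₂ = 67840000 N, ΣAE = 340400000 N.
δ = PL/ΣAE = 246000·183/340400000 = 0.1323 mm.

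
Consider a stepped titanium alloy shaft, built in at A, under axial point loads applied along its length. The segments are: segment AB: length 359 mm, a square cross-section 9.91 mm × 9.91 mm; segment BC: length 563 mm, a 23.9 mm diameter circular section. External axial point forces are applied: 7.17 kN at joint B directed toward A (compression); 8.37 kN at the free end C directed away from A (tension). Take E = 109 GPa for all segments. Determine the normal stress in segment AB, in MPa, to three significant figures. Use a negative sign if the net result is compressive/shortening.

12.2 MPa

Internal axial forces (sectioning from the free end, tension +): N_BC = 8.37 kN, N_AB = 1.2 kN.
A_AB = 98.21 mm².
σ_AB = N_AB/A_AB = 1200/98.21 = 12.22 MPa.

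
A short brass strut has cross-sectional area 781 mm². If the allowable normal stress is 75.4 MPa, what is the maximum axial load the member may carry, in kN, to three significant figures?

58.9 kN

P_max = σ_allow · A = 75.4 · 781 = 58890 N = 58.89 kN.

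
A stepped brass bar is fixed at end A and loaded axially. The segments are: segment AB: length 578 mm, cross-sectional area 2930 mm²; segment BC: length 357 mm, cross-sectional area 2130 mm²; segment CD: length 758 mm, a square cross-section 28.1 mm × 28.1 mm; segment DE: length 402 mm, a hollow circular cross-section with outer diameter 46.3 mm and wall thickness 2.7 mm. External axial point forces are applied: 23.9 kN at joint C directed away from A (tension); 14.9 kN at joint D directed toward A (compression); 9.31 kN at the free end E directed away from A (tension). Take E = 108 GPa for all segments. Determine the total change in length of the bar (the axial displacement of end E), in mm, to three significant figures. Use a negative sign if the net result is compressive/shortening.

Internal axial forces (sectioning from the free end, tension +): N_DE = 9.31 kN, N_CD = -5.59 kN, N_BC = 18.31 kN, N_AB = 18.31 kN.
A_CD = 789.6 mm².
A_DE = 369.8 mm².
δ_AB = 18310·578/(2930·108000) = 0.03344 mm
δ_BC = 18310·357/(2130·108000) = 0.02842 mm
δ_CD = -5590·758/(789.6·108000) = -0.04969 mm
δ_DE = 9310·402/(369.8·108000) = 0.0937 mm
δ = Σδ_i = 0.1059 mm.

0.106 mm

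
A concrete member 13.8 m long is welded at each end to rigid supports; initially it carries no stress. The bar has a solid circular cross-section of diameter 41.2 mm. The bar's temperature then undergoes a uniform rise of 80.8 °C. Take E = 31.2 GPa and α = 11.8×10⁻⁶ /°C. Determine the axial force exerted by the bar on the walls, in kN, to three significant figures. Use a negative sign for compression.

-39.7 kN

Free thermal expansion αLΔT = 11.8e-6 · 13800 · 80.8 = 13.16 mm.
The walls impose strain ε = −(13.16)/13800 = -9.5344e-04; σ = Eε = 31200 · -9.5344e-04 = -29.75 MPa.
Wall reaction R = σ·A = -29.75·1333 = -39660 N = -39.66 kN.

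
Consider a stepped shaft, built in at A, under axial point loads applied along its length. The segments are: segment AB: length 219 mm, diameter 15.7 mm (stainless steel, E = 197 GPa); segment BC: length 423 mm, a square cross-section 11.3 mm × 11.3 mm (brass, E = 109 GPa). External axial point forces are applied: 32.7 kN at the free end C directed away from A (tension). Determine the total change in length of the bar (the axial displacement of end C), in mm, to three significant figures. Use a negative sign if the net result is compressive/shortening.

1.18 mm

Internal axial forces (sectioning from the free end, tension +): N_BC = 32.7 kN, N_AB = 32.7 kN.
A_AB = 193.6 mm².
A_BC = 127.7 mm².
δ_AB = 32700·219/(193.6·197000) = 0.1878 mm
δ_BC = 32700·423/(127.7·109000) = 0.9938 mm
δ = Σδ_i = 1.182 mm.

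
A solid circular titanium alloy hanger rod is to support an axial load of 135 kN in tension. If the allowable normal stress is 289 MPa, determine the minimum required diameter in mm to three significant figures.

Required area A ≥ P/σ_allow = 135000/289 = 467.1 mm².
For a solid circular section, d ≥ √(4A/π) = 24.39 mm.

24.4 mm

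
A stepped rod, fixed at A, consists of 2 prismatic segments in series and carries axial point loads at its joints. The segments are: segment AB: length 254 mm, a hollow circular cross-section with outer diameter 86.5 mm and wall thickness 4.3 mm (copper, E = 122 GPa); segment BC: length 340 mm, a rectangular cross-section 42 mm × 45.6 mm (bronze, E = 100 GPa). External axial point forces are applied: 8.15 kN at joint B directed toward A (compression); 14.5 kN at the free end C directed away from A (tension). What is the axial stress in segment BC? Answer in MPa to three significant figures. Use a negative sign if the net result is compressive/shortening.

7.57 MPa

Internal axial forces (sectioning from the free end, tension +): N_BC = 14.5 kN, N_AB = 6.35 kN.
A_BC = 1915 mm².
σ_BC = N_BC/A_BC = 14500/1915 = 7.571 MPa.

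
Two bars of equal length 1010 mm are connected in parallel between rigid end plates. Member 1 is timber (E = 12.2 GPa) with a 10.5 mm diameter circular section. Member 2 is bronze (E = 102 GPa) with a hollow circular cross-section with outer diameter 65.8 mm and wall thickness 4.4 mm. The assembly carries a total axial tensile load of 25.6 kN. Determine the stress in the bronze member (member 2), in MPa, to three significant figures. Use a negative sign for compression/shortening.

A_1 = 86.59 mm².
A_2 = 848.7 mm².
Equal strain + equilibrium ⇒ each member carries load in proportion to AE: A₁E₁ = 1056000 N, A₂E₂ = 86570000 N, ΣAE = 87630000 N.
σ₂ = P·E₂/ΣAE = 25600·102000/87630000 = 29.8 MPa.

29.8 MPa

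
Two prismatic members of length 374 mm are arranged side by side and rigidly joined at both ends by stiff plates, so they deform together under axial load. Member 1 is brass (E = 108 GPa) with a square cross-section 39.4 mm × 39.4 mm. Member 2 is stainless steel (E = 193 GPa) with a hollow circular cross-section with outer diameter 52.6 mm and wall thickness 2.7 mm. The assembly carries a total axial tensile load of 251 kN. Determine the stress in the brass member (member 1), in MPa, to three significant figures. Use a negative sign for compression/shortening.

109 MPa

A_1 = 1552 mm².
A_2 = 423.3 mm².
Equal strain + equilibrium ⇒ each member carries load in proportion to AE: A₁E₁ = 167700000 N, A₂E₂ = 81690000 N, ΣAE = 249300000 N.
σ₁ = P·E₁/ΣAE = 251000·108000/249300000 = 108.7 MPa.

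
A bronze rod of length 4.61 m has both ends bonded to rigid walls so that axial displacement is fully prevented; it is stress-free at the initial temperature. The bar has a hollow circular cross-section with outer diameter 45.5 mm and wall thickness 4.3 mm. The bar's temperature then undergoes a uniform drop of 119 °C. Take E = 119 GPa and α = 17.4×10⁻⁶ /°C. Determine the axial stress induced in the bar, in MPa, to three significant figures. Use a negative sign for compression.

Free thermal expansion αLΔT = 17.4e-6 · 4610 · -119 = -9.545 mm.
The walls impose strain ε = −(-9.545)/4610 = 2.0706e-03; σ = Eε = 119000 · 2.0706e-03 = 246.4 MPa.

246 MPa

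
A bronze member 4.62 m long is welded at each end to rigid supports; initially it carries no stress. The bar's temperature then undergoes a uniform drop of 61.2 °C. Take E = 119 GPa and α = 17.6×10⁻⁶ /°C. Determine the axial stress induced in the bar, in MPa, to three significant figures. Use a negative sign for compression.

Free thermal expansion αLΔT = 17.6e-6 · 4620 · -61.2 = -4.976 mm.
The walls impose strain ε = −(-4.976)/4620 = 1.0771e-03; σ = Eε = 119000 · 1.0771e-03 = 128.2 MPa.

128 MPa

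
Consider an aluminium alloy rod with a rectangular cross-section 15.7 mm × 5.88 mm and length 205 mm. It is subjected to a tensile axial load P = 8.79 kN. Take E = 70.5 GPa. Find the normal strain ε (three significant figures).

0.00135

A = 92.32 mm².
σ = N/A = 95.22 MPa; ε = σ/E = 95.22/70500 = 1.351e-03.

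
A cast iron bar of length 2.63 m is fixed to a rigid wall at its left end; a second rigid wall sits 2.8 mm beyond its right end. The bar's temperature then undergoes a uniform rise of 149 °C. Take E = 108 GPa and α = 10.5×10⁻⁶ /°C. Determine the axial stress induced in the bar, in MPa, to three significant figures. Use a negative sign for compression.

Free thermal expansion αLΔT = 10.5e-6 · 2630 · 149 = 4.115 mm.
The walls engage after the gap closes; constrained expansion = 4.115 − 2.8 = 1.315 mm.
The walls impose strain ε = −(1.315)/2630 = -4.9986e-04; σ = Eε = 108000 · -4.9986e-04 = -53.99 MPa.

-54.0 MPa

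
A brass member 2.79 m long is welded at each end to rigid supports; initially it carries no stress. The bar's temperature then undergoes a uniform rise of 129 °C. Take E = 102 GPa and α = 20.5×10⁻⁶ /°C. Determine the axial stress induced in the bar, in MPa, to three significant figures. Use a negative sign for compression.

Free thermal expansion αLΔT = 20.5e-6 · 2790 · 129 = 7.378 mm.
The walls impose strain ε = −(7.378)/2790 = -2.6445e-03; σ = Eε = 102000 · -2.6445e-03 = -269.7 MPa.

-270 MPa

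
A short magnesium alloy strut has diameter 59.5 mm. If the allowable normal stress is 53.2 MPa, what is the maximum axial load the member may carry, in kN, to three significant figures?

148 kN

A = 2781 mm².
P_max = σ_allow · A = 53.2 · 2781 = 147900 N = 147.9 kN.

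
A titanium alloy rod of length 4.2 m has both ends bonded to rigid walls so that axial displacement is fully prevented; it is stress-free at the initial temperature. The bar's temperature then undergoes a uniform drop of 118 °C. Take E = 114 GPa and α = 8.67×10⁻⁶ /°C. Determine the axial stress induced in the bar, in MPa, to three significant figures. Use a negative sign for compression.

Free thermal expansion αLΔT = 8.67e-6 · 4200 · -118 = -4.297 mm.
The walls impose strain ε = −(-4.297)/4200 = 1.0231e-03; σ = Eε = 114000 · 1.0231e-03 = 116.6 MPa.

117 MPa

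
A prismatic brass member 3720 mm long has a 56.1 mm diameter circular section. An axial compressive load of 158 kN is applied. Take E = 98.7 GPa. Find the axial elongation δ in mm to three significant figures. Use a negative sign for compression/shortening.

-2.41 mm

A = 2472 mm².
δ_mech = NL/(AE) = -158000·3720/(2472·98700) = -2.409 mm.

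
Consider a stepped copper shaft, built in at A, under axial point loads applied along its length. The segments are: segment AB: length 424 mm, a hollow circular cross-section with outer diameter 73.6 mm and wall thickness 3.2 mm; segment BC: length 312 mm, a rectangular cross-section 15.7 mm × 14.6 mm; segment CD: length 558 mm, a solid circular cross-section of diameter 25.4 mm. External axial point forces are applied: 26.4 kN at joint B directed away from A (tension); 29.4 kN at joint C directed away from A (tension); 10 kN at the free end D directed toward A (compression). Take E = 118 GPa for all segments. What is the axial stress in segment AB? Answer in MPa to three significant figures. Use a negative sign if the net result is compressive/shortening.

64.7 MPa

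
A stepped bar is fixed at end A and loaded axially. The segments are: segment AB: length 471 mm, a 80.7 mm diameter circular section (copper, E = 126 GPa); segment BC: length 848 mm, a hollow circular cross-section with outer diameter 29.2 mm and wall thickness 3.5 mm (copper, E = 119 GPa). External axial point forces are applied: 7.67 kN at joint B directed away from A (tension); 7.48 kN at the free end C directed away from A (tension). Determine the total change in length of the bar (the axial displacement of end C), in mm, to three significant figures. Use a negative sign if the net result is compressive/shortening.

Internal axial forces (sectioning from the free end, tension +): N_BC = 7.48 kN, N_AB = 15.15 kN.
A_AB = 5115 mm².
A_BC = 282.6 mm².
δ_AB = 15150·471/(5115·126000) = 0.01107 mm
δ_BC = 7480·848/(282.6·119000) = 0.1886 mm
δ = Σδ_i = 0.1997 mm.

0.200 mm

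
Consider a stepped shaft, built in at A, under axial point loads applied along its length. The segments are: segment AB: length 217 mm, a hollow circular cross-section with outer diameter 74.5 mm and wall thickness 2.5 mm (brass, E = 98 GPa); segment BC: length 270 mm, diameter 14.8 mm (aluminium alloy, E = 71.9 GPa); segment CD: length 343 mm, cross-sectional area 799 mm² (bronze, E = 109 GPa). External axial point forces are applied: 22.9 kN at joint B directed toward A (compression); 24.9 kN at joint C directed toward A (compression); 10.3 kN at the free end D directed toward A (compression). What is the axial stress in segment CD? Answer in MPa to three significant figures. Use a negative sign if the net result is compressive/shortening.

-12.9 MPa

Internal axial forces (sectioning from the free end, tension +): N_CD = -10.3 kN, N_BC = -35.2 kN, N_AB = -58.1 kN.
σ_CD = N_CD/A_CD = -10300/799 = -12.89 MPa.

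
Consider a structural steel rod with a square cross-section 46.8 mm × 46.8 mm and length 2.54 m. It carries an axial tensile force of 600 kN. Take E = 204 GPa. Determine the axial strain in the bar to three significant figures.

0.00134

A = 2190 mm².
σ = N/A = 273.9 MPa; ε = σ/E = 273.9/204000 = 1.343e-03.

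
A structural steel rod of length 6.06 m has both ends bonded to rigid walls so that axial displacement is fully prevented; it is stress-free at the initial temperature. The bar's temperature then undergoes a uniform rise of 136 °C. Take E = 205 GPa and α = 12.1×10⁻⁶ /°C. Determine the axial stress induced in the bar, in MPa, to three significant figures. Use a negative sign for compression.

Free thermal expansion αLΔT = 12.1e-6 · 6060 · 136 = 9.972 mm.
The walls impose strain ε = −(9.972)/6060 = -1.6456e-03; σ = Eε = 205000 · -1.6456e-03 = -337.3 MPa.

-337 MPa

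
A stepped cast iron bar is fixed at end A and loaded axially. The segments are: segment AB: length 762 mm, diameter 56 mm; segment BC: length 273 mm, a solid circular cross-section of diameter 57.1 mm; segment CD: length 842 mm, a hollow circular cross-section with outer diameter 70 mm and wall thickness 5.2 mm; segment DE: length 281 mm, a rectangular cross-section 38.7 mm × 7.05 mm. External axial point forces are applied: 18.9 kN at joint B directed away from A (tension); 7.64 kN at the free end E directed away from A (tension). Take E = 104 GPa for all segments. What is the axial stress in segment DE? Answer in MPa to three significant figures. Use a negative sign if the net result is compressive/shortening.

Internal axial forces (sectioning from the free end, tension +): N_DE = 7.64 kN, N_CD = 7.64 kN, N_BC = 7.64 kN, N_AB = 26.54 kN.
A_DE = 272.8 mm².
σ_DE = N_DE/A_DE = 7640/272.8 = 28 MPa.

28.0 MPa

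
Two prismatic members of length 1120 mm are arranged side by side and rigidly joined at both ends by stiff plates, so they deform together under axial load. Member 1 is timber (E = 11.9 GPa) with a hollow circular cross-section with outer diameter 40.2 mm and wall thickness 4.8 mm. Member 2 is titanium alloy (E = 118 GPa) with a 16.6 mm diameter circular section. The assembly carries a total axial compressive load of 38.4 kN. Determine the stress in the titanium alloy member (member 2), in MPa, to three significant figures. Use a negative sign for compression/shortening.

A_1 = 533.8 mm².
A_2 = 216.4 mm².
Equal strain + equilibrium ⇒ each member carries load in proportion to AE: A₁E₁ = 6352000 N, A₂E₂ = 25540000 N, ΣAE = 31890000 N.
σ₂ = P·E₂/ΣAE = -38400·118000/31890000 = -142.1 MPa.

-142 MPa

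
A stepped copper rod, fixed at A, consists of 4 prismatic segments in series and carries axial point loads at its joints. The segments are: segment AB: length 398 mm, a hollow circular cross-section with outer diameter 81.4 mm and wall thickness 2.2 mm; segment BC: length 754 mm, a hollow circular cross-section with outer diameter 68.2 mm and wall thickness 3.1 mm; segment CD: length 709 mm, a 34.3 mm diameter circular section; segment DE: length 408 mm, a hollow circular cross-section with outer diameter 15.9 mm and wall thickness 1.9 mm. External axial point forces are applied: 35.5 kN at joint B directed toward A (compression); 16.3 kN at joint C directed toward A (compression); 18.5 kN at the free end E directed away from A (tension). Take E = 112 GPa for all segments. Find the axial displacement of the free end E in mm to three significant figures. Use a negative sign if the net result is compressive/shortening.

0.740 mm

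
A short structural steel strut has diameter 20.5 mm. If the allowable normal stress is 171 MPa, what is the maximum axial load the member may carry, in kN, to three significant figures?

56.4 kN

A = 330.1 mm².
P_max = σ_allow · A = 171 · 330.1 = 56440 N = 56.44 kN.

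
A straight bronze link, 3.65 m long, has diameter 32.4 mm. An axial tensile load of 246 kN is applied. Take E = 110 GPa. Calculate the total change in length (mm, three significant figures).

A = 824.5 mm².
δ_mech = NL/(AE) = 246000·3650/(824.5·110000) = 9.9 mm.

9.90 mm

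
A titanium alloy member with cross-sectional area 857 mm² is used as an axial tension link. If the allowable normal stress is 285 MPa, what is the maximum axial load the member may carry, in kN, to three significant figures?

244 kN

P_max = σ_allow · A = 285 · 857 = 244200 N = 244.2 kN.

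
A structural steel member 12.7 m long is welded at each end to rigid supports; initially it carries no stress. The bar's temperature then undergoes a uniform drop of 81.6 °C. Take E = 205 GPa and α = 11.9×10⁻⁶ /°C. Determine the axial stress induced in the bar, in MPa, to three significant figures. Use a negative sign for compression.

Free thermal expansion αLΔT = 11.9e-6 · 12700 · -81.6 = -12.33 mm.
The walls impose strain ε = −(-12.33)/12700 = 9.7104e-04; σ = Eε = 205000 · 9.7104e-04 = 199.1 MPa.

199 MPa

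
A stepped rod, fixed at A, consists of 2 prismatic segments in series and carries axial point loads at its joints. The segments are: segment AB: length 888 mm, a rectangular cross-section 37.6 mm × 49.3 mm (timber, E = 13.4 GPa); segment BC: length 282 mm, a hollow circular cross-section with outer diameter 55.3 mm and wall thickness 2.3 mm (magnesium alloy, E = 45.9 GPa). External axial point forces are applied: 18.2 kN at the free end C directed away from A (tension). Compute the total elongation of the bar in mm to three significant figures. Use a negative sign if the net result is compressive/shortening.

Internal axial forces (sectioning from the free end, tension +): N_BC = 18.2 kN, N_AB = 18.2 kN.
A_AB = 1854 mm².
A_BC = 383 mm².
δ_AB = 18200·888/(1854·13400) = 0.6506 mm
δ_BC = 18200·282/(383·45900) = 0.292 mm
δ = Σδ_i = 0.9426 mm.

0.943 mm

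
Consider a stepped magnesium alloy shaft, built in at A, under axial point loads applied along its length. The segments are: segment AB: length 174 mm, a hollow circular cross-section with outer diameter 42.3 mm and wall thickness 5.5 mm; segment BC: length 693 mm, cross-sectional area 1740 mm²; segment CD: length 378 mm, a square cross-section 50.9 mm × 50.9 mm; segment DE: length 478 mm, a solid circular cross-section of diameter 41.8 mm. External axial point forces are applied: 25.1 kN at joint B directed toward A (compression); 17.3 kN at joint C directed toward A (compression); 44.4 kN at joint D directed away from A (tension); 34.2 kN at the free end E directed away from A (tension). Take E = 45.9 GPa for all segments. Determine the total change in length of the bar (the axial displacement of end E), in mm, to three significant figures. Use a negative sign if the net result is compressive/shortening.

Internal axial forces (sectioning from the free end, tension +): N_DE = 34.2 kN, N_CD = 78.6 kN, N_BC = 61.3 kN, N_AB = 36.2 kN.
A_AB = 635.9 mm².
A_CD = 2591 mm².
A_DE = 1372 mm².
δ_AB = 36200·174/(635.9·45900) = 0.2158 mm
δ_BC = 61300·693/(1740·45900) = 0.5319 mm
δ_CD = 78600·378/(2591·45900) = 0.2498 mm
δ_DE = 34200·478/(1372·45900) = 0.2595 mm
δ = Σδ_i = 1.257 mm.

1.26 mm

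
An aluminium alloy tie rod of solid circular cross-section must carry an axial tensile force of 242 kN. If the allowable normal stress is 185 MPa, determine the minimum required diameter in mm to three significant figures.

40.8 mm

Required area A ≥ P/σ_allow = 242000/185 = 1308 mm².
For a solid circular section, d ≥ √(4A/π) = 40.81 mm.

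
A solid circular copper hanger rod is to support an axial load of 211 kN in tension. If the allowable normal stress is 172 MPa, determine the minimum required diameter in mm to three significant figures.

Required area A ≥ P/σ_allow = 211000/172 = 1227 mm².
For a solid circular section, d ≥ √(4A/π) = 39.52 mm.

39.5 mm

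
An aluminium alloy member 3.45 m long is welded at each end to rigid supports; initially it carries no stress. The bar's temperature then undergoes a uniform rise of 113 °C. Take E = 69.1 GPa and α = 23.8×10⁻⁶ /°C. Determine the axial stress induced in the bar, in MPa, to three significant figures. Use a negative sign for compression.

-186 MPa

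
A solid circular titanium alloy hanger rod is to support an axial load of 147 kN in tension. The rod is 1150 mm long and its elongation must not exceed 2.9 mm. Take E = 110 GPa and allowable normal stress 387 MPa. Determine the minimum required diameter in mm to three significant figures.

26.0 mm

Required area A ≥ P/σ_allow = 147000/387 = 379.8 mm².
For a solid circular section, d ≥ √(4A/π) = 21.99 mm.
Elongation limit: A ≥ PL/(Eδ_allow) = 147000·1150/(110000·2.9) = 529.9 mm² ⇒ d ≥ 25.98 mm.
The elongation limit governs.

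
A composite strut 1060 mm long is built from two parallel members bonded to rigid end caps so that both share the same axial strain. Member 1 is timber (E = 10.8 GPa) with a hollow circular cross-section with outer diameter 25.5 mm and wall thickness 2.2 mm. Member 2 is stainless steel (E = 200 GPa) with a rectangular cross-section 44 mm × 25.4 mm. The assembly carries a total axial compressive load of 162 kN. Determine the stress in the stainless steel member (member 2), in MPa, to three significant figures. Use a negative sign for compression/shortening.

A_1 = 161 mm².
A_2 = 1118 mm².
Equal strain + equilibrium ⇒ each member carries load in proportion to AE: A₁E₁ = 1739000 N, A₂E₂ = 223500000 N, ΣAE = 225300000 N.
σ₂ = P·E₂/ΣAE = -162000·200000/225300000 = -143.8 MPa.

-144 MPa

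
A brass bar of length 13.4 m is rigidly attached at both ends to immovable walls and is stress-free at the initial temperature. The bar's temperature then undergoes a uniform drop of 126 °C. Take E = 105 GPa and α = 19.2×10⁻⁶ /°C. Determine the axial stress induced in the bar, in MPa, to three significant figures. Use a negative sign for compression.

Free thermal expansion αLΔT = 19.2e-6 · 13400 · -126 = -32.42 mm.
The walls impose strain ε = −(-32.42)/13400 = 2.4192e-03; σ = Eε = 105000 · 2.4192e-03 = 254 MPa.

254 MPa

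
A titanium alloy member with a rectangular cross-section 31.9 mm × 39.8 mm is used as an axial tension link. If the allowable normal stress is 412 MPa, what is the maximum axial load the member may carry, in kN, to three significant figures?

523 kN

A = 1270 mm².
P_max = σ_allow · A = 412 · 1270 = 523100 N = 523.1 kN.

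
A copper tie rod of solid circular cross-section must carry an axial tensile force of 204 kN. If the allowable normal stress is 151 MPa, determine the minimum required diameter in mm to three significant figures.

Required area A ≥ P/σ_allow = 204000/151 = 1351 mm².
For a solid circular section, d ≥ √(4A/π) = 41.47 mm.

41.5 mm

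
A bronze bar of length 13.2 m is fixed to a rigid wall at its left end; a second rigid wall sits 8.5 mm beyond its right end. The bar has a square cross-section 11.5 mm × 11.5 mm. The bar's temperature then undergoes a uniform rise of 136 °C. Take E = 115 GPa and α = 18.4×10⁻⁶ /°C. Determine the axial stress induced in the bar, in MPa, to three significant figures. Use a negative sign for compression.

Free thermal expansion αLΔT = 18.4e-6 · 13200 · 136 = 33.03 mm.
The walls engage after the gap closes; constrained expansion = 33.03 − 8.5 = 24.53 mm.
The walls impose strain ε = −(24.53)/13200 = -1.8585e-03; σ = Eε = 115000 · -1.8585e-03 = -213.7 MPa.

-214 MPa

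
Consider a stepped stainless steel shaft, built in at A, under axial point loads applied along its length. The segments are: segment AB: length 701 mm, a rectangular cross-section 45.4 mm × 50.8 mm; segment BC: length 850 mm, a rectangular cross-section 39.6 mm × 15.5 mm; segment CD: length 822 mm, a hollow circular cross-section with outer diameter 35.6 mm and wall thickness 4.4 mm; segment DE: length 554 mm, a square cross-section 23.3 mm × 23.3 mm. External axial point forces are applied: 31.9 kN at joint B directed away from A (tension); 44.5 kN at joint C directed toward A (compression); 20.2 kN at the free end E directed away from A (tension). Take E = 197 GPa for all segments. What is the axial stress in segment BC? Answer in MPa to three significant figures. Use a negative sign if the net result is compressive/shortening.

-39.6 MPa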